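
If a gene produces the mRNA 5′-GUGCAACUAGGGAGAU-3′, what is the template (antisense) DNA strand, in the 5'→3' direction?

5'-ATCTCCCTAGTTGCAC-3'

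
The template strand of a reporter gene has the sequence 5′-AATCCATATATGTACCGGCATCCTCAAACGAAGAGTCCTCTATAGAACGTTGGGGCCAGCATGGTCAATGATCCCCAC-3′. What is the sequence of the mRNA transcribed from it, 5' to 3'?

5'-GUGGGGAUCAUUGACCAUGCUGGCCCCAACGUUCUAUAGAGGACUCUUCGUUUGAGGAUGCCGGUACAUAUAUGGAUU-3'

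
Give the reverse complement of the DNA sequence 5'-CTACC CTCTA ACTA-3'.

Complement each base (A↔T, G↔C): GATGGGAGATTGAT. Then reverse.

5'-TAGTTAGAGGGTAG-3'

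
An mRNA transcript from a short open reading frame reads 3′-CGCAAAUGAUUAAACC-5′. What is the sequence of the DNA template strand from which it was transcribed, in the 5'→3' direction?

Written 5'→3' the mRNA is CCAAAUUAGUAAACGC, so the coding DNA strand is CCAAATTAGTAAACGC. The template is its reverse complement.

5'-GCGTTTACTAATTTGG-3'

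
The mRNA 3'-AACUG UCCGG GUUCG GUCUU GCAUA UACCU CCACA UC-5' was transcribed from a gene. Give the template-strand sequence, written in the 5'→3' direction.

5'-TTGACAGGCCCAAGCCAGAACGTATATGGAGGTGTAG-3'

Written 5'→3' the mRNA is CUACACCUCCAUAUACGUUCUGGCUUGGGCCUGUCAA, so the coding DNA strand is CTACACCTCCATATACGTTCTGGCTTGGGCCTGTCAA. The template is its reverse complement.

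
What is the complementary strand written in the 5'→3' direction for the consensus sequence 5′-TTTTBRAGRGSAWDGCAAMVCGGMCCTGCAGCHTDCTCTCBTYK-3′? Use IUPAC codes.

5'-MRAVGAGAGHADGCTGCAGGKCCGBKTTGCHWTSCYCTYVAAAA-3'

Standard pairs A↔T, G↔C; ambiguity codes pair R↔Y, M↔K, W↔W, S↔S, B↔V, D↔H. Complement (AAAAVYTCYCSTWHCGTTKBGCCKGGACGTCGDAHGAGAGVARM), then reverse for 5'→3'.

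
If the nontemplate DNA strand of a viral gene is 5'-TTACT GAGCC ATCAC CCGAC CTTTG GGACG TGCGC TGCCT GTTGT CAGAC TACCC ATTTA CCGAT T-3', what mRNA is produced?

mRNA has the coding-strand sequence with U in place of T.

5′-UUACUGAGCCAUCACCCGACCUUUGGGACGUGCGCUGCCUGUUGUCAGACUACCCAUUUACCGAUU-3′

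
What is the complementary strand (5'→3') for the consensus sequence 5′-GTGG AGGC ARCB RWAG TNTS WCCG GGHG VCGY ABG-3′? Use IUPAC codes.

5'-CVTRCGBCDCCCGGWSANACTWYVGYTGCCTCCAC-3'

Standard pairs A↔T, G↔C; ambiguity codes pair R↔Y, W↔W, S↔S, B↔V, H↔D, N↔N. Complement (CACCTCCGTYGVYWTCANASWGGCCCDCBGCRTVC), then reverse for 5'→3'.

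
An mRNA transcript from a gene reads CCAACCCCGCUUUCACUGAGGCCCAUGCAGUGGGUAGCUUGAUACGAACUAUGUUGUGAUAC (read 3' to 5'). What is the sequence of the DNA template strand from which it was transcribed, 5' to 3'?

5'-GGTTGGGGCGAAAGTGACTCCGGGTACGTCACCCATCGAACTATGCTTGATACAACACTATG-3'

Written 5'→3' the mRNA is CAUAGUGUUGUAUCAAGCAUAGUUCGAUGGGUGACGUACCCGGAGUCACUUUCGCCCCAACC, so the coding DNA strand is CATAGTGTTGTATCAAGCATAGTTCGATGGGTGACGTACCCGGAGTCACTTTCGCCCCAACC. The template is its reverse complement.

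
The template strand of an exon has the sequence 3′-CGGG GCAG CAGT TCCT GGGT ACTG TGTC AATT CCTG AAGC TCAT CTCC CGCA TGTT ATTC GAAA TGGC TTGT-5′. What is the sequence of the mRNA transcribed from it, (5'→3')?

Reading the template 3'→5' as shown, RNA polymerase pairs each base (A→U, T→A, G↔C) to build mRNA 5'→3' directly.

5'-GCCCCGUCGUCAAGGACCCAUGACACAGUUAAGGACUUCGAGUAGAGGGCGUACAAUAAGCUUUACCGAACA-3'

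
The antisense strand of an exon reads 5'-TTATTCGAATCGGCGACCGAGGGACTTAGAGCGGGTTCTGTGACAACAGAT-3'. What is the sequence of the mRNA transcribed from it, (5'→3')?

5′-AUCUGUUGUCACAGAACCCGCUCUAAGUCCCUCGGUCGCCGAUUCGAAUAA-3′

The mRNA has the sequence of the coding strand (reverse complement of the template) with T→U. Reverse complement of TTATTCGAATCGGCGACCGAGGGACTTAGAGCGGGTTCTGTGACAACAGAT is ATCTGTTGTCACAGAACCCGCTCTAAGTCCCTCGGTCGCCGATTCGAATAA; then T→U.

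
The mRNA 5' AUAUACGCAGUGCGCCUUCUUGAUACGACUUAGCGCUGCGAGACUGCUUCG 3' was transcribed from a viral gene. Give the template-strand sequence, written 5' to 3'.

5'-CGAAGCAGTCTCGCAGCGCTAAGTCGTATCAAGAAGGCGCACTGCGTATAT-3'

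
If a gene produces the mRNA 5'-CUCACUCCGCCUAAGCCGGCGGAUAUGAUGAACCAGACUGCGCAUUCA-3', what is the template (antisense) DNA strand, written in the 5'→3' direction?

Replace U with T to get the coding DNA strand: CTCACTCCGCCTAAGCCGGCGGATATGATGAACCAGACTGCGCATTCA. The template strand is its reverse complement (complement GAGTGAGGCGGATTCGGCCGCCTATACTACTTGGTCTGACGCGTAAGT, then reverse).

5'-TGAATGCGCAGTCTGGTTCATCATATCCGCCGGCTTAGGCGGAGTGAG-3'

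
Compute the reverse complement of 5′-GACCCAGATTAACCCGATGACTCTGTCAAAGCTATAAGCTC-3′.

Complement each base (A↔T, G↔C): CTGGGTCTAATTGGGCTACTGAGACAGTTTCGATATTCGAG. Then reverse.

5'-GAGCTTATAGCTTTGACAGAGTCATCGGGTTAATCTGGGTC-3'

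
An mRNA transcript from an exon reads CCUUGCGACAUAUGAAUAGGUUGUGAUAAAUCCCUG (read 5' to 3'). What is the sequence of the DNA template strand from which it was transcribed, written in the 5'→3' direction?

5′-CAGGGATTTATCACAACCTATTCATATGTCGCAAGG-3′

Replace U with T to get the coding DNA strand: CCTTGCGACATATGAATAGGTTGTGATAAATCCCTG. The template strand is its reverse complement (complement GGAACGCTGTATACTTATCCAACACTATTTAGGGAC, then reverse).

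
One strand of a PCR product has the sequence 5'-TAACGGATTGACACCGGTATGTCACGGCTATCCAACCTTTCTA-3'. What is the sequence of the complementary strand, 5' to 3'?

The complement of TAACGGATTGACACCGGTATGTCACGGCTATCCAACCTTTCTA is ATTGCCTAACTGTGGCCATACAGTGCCGATAGGTTGGAAAGAT (A↔T, G↔C). DNA strands are antiparallel, so the complementary strand runs 3'→5'; reversing gives the 5'→3' form.

5'-TAGAAAGGTTGGATAGCCGTGACATACCGGTGTCAATCCGTTA-3'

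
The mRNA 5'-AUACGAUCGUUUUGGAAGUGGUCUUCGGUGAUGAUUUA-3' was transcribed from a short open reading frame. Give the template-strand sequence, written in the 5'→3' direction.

Replace U with T to get the coding DNA strand: ATACGATCGTTTTGGAAGTGGTCTTCGGTGATGATTTA. The template strand is its reverse complement (complement TATGCTAGCAAAACCTTCACCAGAAGCCACTACTAAAT, then reverse).

5'-TAAATCATCACCGAAGACCACTTCCAAAACGATCGTAT-3'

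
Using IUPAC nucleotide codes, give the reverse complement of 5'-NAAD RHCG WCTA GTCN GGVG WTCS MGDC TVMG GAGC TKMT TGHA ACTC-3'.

5'-GAGTTDCAAKMAGCTCCKBAGHCKSGAWCBCCNGACTAGWCGDYHTTN-3'

Standard pairs A↔T, G↔C; ambiguity codes pair R↔Y, M↔K, W↔W, S↔S, D↔H, V↔B, N↔N. Complement (NTTHYDGCWGATCAGNCCBCWAGSKCHGABKCCTCGAMKAACDTTGAG), then reverse for 5'→3'.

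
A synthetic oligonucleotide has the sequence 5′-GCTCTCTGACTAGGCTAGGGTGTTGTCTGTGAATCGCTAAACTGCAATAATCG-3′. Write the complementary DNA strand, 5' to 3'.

Pairing A↔T and G↔C gives CGAGAGACTGATCCGATCCCACAACAGACACTTAGCGATTTGACGTTATTAGC, running 3'→5'. Reverse for the 5'→3' convention.

5'-CGATTATTGCAGTTTAGCGATTCACAGACAACACCCTAGCCTAGTCAGAGAGC-3'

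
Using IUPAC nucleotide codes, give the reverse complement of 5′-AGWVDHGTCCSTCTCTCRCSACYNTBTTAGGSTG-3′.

5'-CASCCTAAVANRGTSGYGAGAGASGGACDHBWCT-3'

Standard pairs A↔T, G↔C; ambiguity codes pair R↔Y, W↔W, S↔S, B↔V, D↔H, N↔N. Complement (TCWBHDCAGGSAGAGAGYGSTGRNAVAATCCSAC), then reverse for 5'→3'.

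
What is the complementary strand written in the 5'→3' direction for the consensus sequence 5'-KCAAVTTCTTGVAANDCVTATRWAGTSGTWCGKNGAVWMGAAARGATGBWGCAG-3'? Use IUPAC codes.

Standard pairs A↔T, G↔C; ambiguity codes pair R↔Y, M↔K, W↔W, S↔S, B↔V, D↔H, N↔N. Complement (MGTTBAAGAACBTTNHGBATAYWTCASCAWGCMNCTBWKCTTTYCTACVWCGTC), then reverse for 5'→3'.

5'-CTGCWVCATCYTTTCKWBTCNMCGWACSACTWYATABGHNTTBCAAGAABTTGM-3'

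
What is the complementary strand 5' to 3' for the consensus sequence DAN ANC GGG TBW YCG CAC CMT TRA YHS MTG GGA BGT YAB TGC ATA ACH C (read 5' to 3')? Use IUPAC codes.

5'-GDGTTATGCAVTRACVTCCCAKSDRTYAAKGGTGCGRWVACCCGNTNTH-3'

Standard pairs A↔T, G↔C; ambiguity codes pair R↔Y, M↔K, W↔W, S↔S, B↔V, D↔H, N↔N. Complement (HTNTNGCCCAVWRGCGTGGKAAYTRDSKACCCTVCARTVACGTATTGDG), then reverse for 5'→3'.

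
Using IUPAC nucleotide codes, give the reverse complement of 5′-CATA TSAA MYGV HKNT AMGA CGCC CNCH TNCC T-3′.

Standard pairs A↔T, G↔C; ambiguity codes pair Y↔R, M↔K, S↔S, H↔D, V↔B, N↔N. Complement (GTATASTTKRCBDMNATKCTGCGGGNGDANGGA), then reverse for 5'→3'.

5'-AGGNADGNGGGCGTCKTANMDBCRKTTSATATG-3'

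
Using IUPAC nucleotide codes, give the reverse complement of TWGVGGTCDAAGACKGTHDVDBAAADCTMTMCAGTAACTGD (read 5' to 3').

5'-HCAGTTACTGKAKAGHTTTVHBHDACMGTCTTHGACCBCWA-3'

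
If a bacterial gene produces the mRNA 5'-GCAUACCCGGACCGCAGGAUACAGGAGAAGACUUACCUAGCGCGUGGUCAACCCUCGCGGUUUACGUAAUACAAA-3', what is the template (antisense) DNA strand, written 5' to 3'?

5′-TTTGTATTACGTAAACCGCGAGGGTTGACCACGCGCTAGGTAAGTCTTCTCCTGTATCCTGCGGTCCGGGTATGC-3′

Replace U with T to get the coding DNA strand: GCATACCCGGACCGCAGGATACAGGAGAAGACTTACCTAGCGCGTGGTCAACCCTCGCGGTTTACGTAATACAAA. The template strand is its reverse complement (complement CGTATGGGCCTGGCGTCCTATGTCCTCTTCTGAATGGATCGCGCACCAGTTGGGAGCGCCAAATGCATTATGTTT, then reverse).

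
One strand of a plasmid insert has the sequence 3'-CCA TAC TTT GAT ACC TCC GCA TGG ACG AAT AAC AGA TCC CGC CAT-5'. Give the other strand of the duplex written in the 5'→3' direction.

5'-GGTATGAAACTATGGAGGCGTACCTGCTTATTGTCTAGGGCGGTA-3'

The strand is given 3'→5', so its complement runs 5'→3' in the same left-to-right order: pair each base A↔T, G↔C.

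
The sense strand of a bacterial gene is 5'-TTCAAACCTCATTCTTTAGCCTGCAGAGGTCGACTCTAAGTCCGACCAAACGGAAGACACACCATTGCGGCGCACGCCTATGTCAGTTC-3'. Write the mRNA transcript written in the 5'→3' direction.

5'-UUCAAACCUCAUUCUUUAGCCUGCAGAGGUCGACUCUAAGUCCGACCAAACGGAAGACACACCAUUGCGGCGCACGCCUAUGUCAGUUC-3'

The mRNA is synthesized from the template strand, so it matches the coding strand with T replaced by U.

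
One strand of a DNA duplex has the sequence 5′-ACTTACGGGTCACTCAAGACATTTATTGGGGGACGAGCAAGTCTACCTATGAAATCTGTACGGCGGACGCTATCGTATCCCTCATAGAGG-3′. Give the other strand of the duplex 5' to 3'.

The complement of ACTTACGGGTCACTCAAGACATTTATTGGGGGACGAGCAAGTCTACCTATGAAATCTGTACGGCGGACGCTATCGTATCCCTCATAGAGG is TGAATGCCCAGTGAGTTCTGTAAATAACCCCCTGCTCGTTCAGATGGATACTTTAGACATGCCGCCTGCGATAGCATAGGGAGTATCTCC (A↔T, G↔C). DNA strands are antiparallel, so the complementary strand runs 3'→5'; reversing gives the 5'→3' form.

5'-CCTCTATGAGGGATACGATAGCGTCCGCCGTACAGATTTCATAGGTAGACTTGCTCGTCCCCCAATAAATGTCTTGAGTGACCCGTAAGT-3'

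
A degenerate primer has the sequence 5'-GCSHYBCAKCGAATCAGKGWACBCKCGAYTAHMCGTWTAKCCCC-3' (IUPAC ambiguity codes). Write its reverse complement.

5'-GGGGMTAWACGKDTARTCGMGVGTWCMCTGATTCGMTGVRDSGC-3'

Standard pairs A↔T, G↔C; ambiguity codes pair Y↔R, M↔K, W↔W, S↔S, B↔V, H↔D. Complement (CGSDRVGTMGCTTAGTCMCWTGVGMGCTRATDKGCAWATMGGGG), then reverse for 5'→3'.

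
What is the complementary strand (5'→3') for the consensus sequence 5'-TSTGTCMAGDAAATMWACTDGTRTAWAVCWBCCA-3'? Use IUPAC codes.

5'-TGGVWGBTWTAYACHAGTWKATTTHCTKGACASA-3'

Standard pairs A↔T, G↔C; ambiguity codes pair R↔Y, M↔K, W↔W, S↔S, B↔V, D↔H. Complement (ASACAGKTCHTTTAKWTGAHCAYATWTBGWVGGT), then reverse for 5'→3'.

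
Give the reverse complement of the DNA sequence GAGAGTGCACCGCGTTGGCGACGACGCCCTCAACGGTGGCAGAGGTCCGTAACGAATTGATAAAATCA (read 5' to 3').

5'-TGATTTTATCAATTCGTTACGGACCTCTGCCACCGTTGAGGGCGTCGTCGCCAACGCGGTGCACTCTC-3'

Complement each base (A↔T, G↔C): CTCTCACGTGGCGCAACCGCTGCTGCGGGAGTTGCCACCGTCTCCAGGCATTGCTTAACTATTTTAGT. Then reverse.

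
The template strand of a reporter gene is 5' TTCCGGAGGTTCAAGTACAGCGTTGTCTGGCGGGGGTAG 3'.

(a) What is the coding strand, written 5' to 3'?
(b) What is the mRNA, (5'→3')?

(a) The coding strand is the reverse complement of the template: complement AAGGCCTCCAAGTTCATGTCGCAACAGACCGCCCCCATC, then reverse.
(b) mRNA has the coding-strand sequence with T→U.

(a) 5'-CTACCCCCGCCAGACAACGCTGTACTTGAACCTCCGGAA-3'
(b) 5'-CUACCCCCGCCAGACAACGCUGUACUUGAACCUCCGGAA-3'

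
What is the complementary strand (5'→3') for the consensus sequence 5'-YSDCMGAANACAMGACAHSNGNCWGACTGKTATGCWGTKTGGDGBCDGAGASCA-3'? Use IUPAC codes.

Standard pairs A↔T, G↔C; ambiguity codes pair Y↔R, M↔K, W↔W, S↔S, B↔V, D↔H, N↔N. Complement (RSHGKCTTNTGTKCTGTDSNCNGWCTGACMATACGWCAMACCHCVGHCTCTSGT), then reverse for 5'→3'.

5′-TGSTCTCHGVCHCCAMACWGCATAMCAGTCWGNCNSDTGTCKTGTNTTCKGHSR-3′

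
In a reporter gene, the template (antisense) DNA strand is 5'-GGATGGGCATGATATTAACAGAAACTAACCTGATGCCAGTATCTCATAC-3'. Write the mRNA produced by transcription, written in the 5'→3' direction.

The mRNA has the sequence of the coding strand (reverse complement of the template) with T→U. Reverse complement of GGATGGGCATGATATTAACAGAAACTAACCTGATGCCAGTATCTCATAC is GTATGAGATACTGGCATCAGGTTAGTTTCTGTTAATATCATGCCCATCC; then T→U.

5'-GUAUGAGAUACUGGCAUCAGGUUAGUUUCUGUUAAUAUCAUGCCCAUCC-3'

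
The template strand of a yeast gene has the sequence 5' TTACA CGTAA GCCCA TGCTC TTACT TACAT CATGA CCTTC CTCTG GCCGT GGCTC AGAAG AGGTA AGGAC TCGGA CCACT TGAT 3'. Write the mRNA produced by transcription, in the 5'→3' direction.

5'-AUCAAGUGGUCCGAGUCCUUACCUCUUCUGAGCCACGGCCAGAGGAAGGUCAUGAUGUAAGUAAGAGCAUGGGCUUACGUGUAA-3'

The mRNA has the sequence of the coding strand (reverse complement of the template) with T→U. Reverse complement of TTACACGTAAGCCCATGCTCTTACTTACATCATGACCTTCCTCTGGCCGTGGCTCAGAAGAGGTAAGGACTCGGACCACTTGAT is ATCAAGTGGTCCGAGTCCTTACCTCTTCTGAGCCACGGCCAGAGGAAGGTCATGATGTAAGTAAGAGCATGGGCTTACGTGTAA; then T→U.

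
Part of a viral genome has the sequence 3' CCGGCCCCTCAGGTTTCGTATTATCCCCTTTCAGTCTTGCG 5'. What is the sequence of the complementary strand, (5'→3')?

The strand is given 3'→5', so its complement runs 5'→3' in the same left-to-right order: pair each base A↔T, G↔C.

5'-GGCCGGGGAGTCCAAAGCATAATAGGGGAAAGTCAGAACGC-3'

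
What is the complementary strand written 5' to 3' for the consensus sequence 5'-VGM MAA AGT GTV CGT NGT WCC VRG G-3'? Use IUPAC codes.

5'-CCYBGGWACNACGBACACTTTKKCB-3'

Standard pairs A↔T, G↔C; ambiguity codes pair R↔Y, M↔K, W↔W, V↔B, N↔N. Complement (BCKKTTTCACABGCANCAWGGBYCC), then reverse for 5'→3'.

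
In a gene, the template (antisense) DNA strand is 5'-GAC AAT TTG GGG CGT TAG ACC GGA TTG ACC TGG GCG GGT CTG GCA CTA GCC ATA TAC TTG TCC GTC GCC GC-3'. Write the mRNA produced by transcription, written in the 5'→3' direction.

5'-GCGGCGACGGACAAGUAUAUGGCUAGUGCCAGACCCGCCCAGGUCAAUCCGGUCUAACGCCCCAAAUUGUC-3'

RNA polymerase reads the template 3'→5' and synthesizes mRNA 5'→3' by base-pairing (A→U, T→A, G↔C). The complement of the template is CTGTTAAACCCCGCAATCTGGCCTAACTGGACCCGCCCAGACCGTGATCGGTATATGAACAGGCAGCGGCG; antiparallel, so 5'→3' the coding strand is GCGGCGACGGACAAGTATATGGCTAGTGCCAGACCCGCCCAGGTCAATCCGGTCTAACGCCCCAAATTGTC. Replace T with U for the mRNA.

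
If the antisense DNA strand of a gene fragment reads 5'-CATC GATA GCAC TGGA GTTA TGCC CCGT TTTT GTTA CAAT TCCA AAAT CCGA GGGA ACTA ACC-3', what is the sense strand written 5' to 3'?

5'-GGTTAGTTCCCTCGGATTTTGGAATTGTAACAAAAACGGGGCATAACTCCAGTGCTATCGATG-3'

The coding strand is complementary and antiparallel to the template: take the complement (A↔T, G↔C) and reverse.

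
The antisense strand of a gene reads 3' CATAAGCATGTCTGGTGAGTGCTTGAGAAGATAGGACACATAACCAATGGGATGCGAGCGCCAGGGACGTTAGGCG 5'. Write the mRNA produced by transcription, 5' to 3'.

5′-GUAUUCGUACAGACCACUCACGAACUCUUCUAUCCUGUGUAUUGGUUACCCUACGCUCGCGGUCCCUGCAAUCCGC-3′

Reading the template 3'→5' as shown, RNA polymerase pairs each base (A→U, T→A, G↔C) to build mRNA 5'→3' directly.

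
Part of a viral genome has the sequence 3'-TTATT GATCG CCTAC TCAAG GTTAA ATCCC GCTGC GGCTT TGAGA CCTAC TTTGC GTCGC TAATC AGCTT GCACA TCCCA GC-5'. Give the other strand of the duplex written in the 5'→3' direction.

The strand is given 3'→5', so its complement runs 5'→3' in the same left-to-right order: pair each base A↔T, G↔C.

5′-AATAACTAGCGGATGAGTTCCAATTTAGGGCGACGCCGAAACTCTGGATGAAACGCAGCGATTAGTCGAACGTGTAGGGTCG-3′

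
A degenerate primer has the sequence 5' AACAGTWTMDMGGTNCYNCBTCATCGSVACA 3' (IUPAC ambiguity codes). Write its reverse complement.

5'-TGTBSCGATGAVGNRGNACCKHKAWACTGTT-3'

Standard pairs A↔T, G↔C; ambiguity codes pair Y↔R, M↔K, W↔W, S↔S, B↔V, D↔H, N↔N. Complement (TTGTCAWAKHKCCANGRNGVAGTAGCSBTGT), then reverse for 5'→3'.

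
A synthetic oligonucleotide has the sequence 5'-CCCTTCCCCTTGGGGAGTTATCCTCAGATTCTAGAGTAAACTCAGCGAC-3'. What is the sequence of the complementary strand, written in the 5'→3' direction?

5'-GTCGCTGAGTTTACTCTAGAATCTGAGGATAACTCCCCAAGGGGAAGGG-3'

The complement of CCCTTCCCCTTGGGGAGTTATCCTCAGATTCTAGAGTAAACTCAGCGAC is GGGAAGGGGAACCCCTCAATAGGAGTCTAAGATCTCATTTGAGTCGCTG (A↔T, G↔C). DNA strands are antiparallel, so the complementary strand runs 3'→5'; reversing gives the 5'→3' form.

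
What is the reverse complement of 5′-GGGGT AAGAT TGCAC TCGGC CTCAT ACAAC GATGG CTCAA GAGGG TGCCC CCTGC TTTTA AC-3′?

Complement each base (A↔T, G↔C): CCCCATTCTAACGTGAGCCGGAGTATGTTGCTACCGAGTTCTCCCACGGGGGACGAAAATTG. Then reverse.

5'-GTTAAAAGCAGGGGGCACCCTCTTGAGCCATCGTTGTATGAGGCCGAGTGCAATCTTACCCC-3'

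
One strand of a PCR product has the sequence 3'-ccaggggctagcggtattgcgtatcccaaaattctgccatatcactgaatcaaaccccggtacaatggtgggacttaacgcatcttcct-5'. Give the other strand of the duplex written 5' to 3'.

5'-GGTCCCCGATCGCCATAACGCATAGGGTTTTAAGACGGTATAGTGACTTAGTTTGGGGCCATGTTACCACCCTGAATTGCGTAGAAGGA-3'

The strand is given 3'→5', so its complement runs 5'→3' in the same left-to-right order: pair each base A↔T, G↔C.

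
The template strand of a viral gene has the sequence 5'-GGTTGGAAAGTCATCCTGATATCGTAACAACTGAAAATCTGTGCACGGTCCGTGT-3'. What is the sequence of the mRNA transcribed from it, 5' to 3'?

RNA polymerase reads the template 3'→5' and synthesizes mRNA 5'→3' by base-pairing (A→U, T→A, G↔C). The complement of the template is CCAACCTTTCAGTAGGACTATAGCATTGTTGACTTTTAGACACGTGCCAGGCACA; antiparallel, so 5'→3' the coding strand is ACACGGACCGTGCACAGATTTTCAGTTGTTACGATATCAGGATGACTTTCCAACC. Replace T with U for the mRNA.

5'-ACACGGACCGUGCACAGAUUUUCAGUUGUUACGAUAUCAGGAUGACUUUCCAACC-3'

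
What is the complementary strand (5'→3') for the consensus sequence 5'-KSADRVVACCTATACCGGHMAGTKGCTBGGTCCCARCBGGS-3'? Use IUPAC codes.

Standard pairs A↔T, G↔C; ambiguity codes pair R↔Y, M↔K, S↔S, B↔V, D↔H. Complement (MSTHYBBTGGATATGGCCDKTCAMCGAVCCAGGGTYGVCCS), then reverse for 5'→3'.

5′-SCCVGYTGGGACCVAGCMACTKDCCGGTATAGGTBBYHTSM-3′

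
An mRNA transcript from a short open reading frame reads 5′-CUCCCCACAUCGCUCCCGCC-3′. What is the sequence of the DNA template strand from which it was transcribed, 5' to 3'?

5'-GGCGGGAGCGATGTGGGGAG-3'

Replace U with T to get the coding DNA strand: CTCCCCACATCGCTCCCGCC. The template strand is its reverse complement (complement GAGGGGTGTAGCGAGGGCGG, then reverse).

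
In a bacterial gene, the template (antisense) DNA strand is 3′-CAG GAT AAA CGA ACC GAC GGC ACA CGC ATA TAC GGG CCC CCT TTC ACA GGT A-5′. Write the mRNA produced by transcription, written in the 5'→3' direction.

Reading the template 3'→5' as shown, RNA polymerase pairs each base (A→U, T→A, G↔C) to build mRNA 5'→3' directly.

5'-GUCCUAUUUGCUUGGCUGCCGUGUGCGUAUAUGCCCGGGGGAAAGUGUCCAU-3'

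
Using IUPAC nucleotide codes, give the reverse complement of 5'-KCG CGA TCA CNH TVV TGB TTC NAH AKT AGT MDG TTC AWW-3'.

Standard pairs A↔T, G↔C; ambiguity codes pair M↔K, W↔W, B↔V, D↔H, N↔N. Complement (MGCGCTAGTGNDABBACVAAGNTDTMATCAKHCAAGTWW), then reverse for 5'→3'.

5'-WWTGAACHKACTAMTDTNGAAVCABBADNGTGATCGCGM-3'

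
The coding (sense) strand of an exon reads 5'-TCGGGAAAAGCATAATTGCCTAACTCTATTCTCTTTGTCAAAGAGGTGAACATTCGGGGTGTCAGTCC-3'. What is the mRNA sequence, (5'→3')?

5'-UCGGGAAAAGCAUAAUUGCCUAACUCUAUUCUCUUUGUCAAAGAGGUGAACAUUCGGGGUGUCAGUCC-3'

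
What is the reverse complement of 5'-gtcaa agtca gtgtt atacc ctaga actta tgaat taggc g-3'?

5'-CGCCTAATTCATAAGTTCTAGGGTATAACACTGACTTTGAC-3'

Reading the sequence 3'→5' and pairing each base (A↔T, G↔C) gives the reverse complement directly.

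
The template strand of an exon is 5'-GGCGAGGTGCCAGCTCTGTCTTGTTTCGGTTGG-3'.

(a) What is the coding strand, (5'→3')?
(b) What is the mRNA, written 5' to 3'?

(a) 5'-CCAACCGAAACAAGACAGAGCTGGCACCTCGCC-3'
(b) 5'-CCAACCGAAACAAGACAGAGCUGGCACCUCGCC-3'

(a) The coding strand is the reverse complement of the template: complement CCGCTCCACGGTCGAGACAGAACAAAGCCAACC, then reverse.
(b) mRNA has the coding-strand sequence with T→U.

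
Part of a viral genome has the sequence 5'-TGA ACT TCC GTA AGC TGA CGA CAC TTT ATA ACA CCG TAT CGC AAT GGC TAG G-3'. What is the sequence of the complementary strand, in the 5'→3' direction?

5'-CCTAGCCATTGCGATACGGTGTTATAAAGTGTCGTCAGCTTACGGAAGTTCA-3'

The complement of TGAACTTCCGTAAGCTGACGACACTTTATAACACCGTATCGCAATGGCTAGG is ACTTGAAGGCATTCGACTGCTGTGAAATATTGTGGCATAGCGTTACCGATCC (A↔T, G↔C). DNA strands are antiparallel, so the complementary strand runs 3'→5'; reversing gives the 5'→3' form.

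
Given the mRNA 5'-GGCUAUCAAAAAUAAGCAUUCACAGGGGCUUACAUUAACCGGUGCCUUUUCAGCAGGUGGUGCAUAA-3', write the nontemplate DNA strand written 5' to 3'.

The coding DNA strand has the same 5'→3' sequence as the mRNA with U replaced by T.

5'-GGCTATCAAAAATAAGCATTCACAGGGGCTTACATTAACCGGTGCCTTTTCAGCAGGTGGTGCATAA-3'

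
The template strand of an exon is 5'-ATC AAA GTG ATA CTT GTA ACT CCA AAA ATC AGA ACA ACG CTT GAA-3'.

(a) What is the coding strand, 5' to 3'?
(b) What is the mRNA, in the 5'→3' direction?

(a) 5'-TTCAAGCGTTGTTCTGATTTTTGGAGTTACAAGTATCACTTTGAT-3'
(b) 5′-UUCAAGCGUUGUUCUGAUUUUUGGAGUUACAAGUAUCACUUUGAU-3′

(a) The coding strand is the reverse complement of the template: complement TAGTTTCACTATGAACATTGAGGTTTTTAGTCTTGTTGCGAACTT, then reverse.
(b) mRNA has the coding-strand sequence with T→U.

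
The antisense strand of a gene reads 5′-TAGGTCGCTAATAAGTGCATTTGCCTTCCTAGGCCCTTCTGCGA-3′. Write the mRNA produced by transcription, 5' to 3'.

RNA polymerase reads the template 3'→5' and synthesizes mRNA 5'→3' by base-pairing (A→U, T→A, G↔C). The complement of the template is ATCCAGCGATTATTCACGTAAACGGAAGGATCCGGGAAGACGCT; antiparallel, so 5'→3' the coding strand is TCGCAGAAGGGCCTAGGAAGGCAAATGCACTTATTAGCGACCTA. Replace T with U for the mRNA.

5'-UCGCAGAAGGGCCUAGGAAGGCAAAUGCACUUAUUAGCGACCUA-3'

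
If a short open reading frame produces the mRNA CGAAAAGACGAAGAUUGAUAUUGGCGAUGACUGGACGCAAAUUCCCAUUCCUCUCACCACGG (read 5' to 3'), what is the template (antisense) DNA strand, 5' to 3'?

5′-CCGTGGTGAGAGGAATGGGAATTTGCGTCCAGTCATCGCCAATATCAATCTTCGTCTTTTCG-3′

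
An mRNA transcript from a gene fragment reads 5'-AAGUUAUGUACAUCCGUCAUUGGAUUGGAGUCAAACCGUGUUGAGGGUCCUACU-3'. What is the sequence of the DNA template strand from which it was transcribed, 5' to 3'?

Replace U with T to get the coding DNA strand: AAGTTATGTACATCCGTCATTGGATTGGAGTCAAACCGTGTTGAGGGTCCTACT. The template strand is its reverse complement (complement TTCAATACATGTAGGCAGTAACCTAACCTCAGTTTGGCACAACTCCCAGGATGA, then reverse).

5′-AGTAGGACCCTCAACACGGTTTGACTCCAATCCAATGACGGATGTACATAACTT-3′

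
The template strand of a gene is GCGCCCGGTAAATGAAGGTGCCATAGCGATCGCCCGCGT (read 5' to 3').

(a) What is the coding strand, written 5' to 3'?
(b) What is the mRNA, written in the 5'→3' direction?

(a) The coding strand is the reverse complement of the template: complement CGCGGGCCATTTACTTCCACGGTATCGCTAGCGGGCGCA, then reverse.
(b) mRNA has the coding-strand sequence with T→U.

(a) 5′-ACGCGGGCGATCGCTATGGCACCTTCATTTACCGGGCGC-3′
(b) 5'-ACGCGGGCGAUCGCUAUGGCACCUUCAUUUACCGGGCGC-3'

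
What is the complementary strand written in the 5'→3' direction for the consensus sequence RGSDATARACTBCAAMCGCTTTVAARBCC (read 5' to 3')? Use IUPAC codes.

5'-GGVYTTBAAAGCGKTTGVAGTYTATHSCY-3'

Standard pairs A↔T, G↔C; ambiguity codes pair R↔Y, M↔K, S↔S, B↔V, D↔H. Complement (YCSHTATYTGAVGTTKGCGAAABTTYVGG), then reverse for 5'→3'.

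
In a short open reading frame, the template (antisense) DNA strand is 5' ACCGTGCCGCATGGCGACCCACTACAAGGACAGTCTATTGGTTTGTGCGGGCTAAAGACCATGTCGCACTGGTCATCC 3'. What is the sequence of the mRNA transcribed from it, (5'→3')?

RNA polymerase reads the template 3'→5' and synthesizes mRNA 5'→3' by base-pairing (A→U, T→A, G↔C). The complement of the template is TGGCACGGCGTACCGCTGGGTGATGTTCCTGTCAGATAACCAAACACGCCCGATTTCTGGTACAGCGTGACCAGTAGG; antiparallel, so 5'→3' the coding strand is GGATGACCAGTGCGACATGGTCTTTAGCCCGCACAAACCAATAGACTGTCCTTGTAGTGGGTCGCCATGCGGCACGGT. Replace T with U for the mRNA.

5′-GGAUGACCAGUGCGACAUGGUCUUUAGCCCGCACAAACCAAUAGACUGUCCUUGUAGUGGGUCGCCAUGCGGCACGGU-3′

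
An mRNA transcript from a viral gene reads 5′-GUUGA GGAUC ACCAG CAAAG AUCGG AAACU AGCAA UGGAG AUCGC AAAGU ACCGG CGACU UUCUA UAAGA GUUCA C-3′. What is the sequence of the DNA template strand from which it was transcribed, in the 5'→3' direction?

5'-GTGAACTCTTATAGAAAGTCGCCGGTACTTTGCGATCTCCATTGCTAGTTTCCGATCTTTGCTGGTGATCCTCAAC-3'

Replace U with T to get the coding DNA strand: GTTGAGGATCACCAGCAAAGATCGGAAACTAGCAATGGAGATCGCAAAGTACCGGCGACTTTCTATAAGAGTTCAC. The template strand is its reverse complement (complement CAACTCCTAGTGGTCGTTTCTAGCCTTTGATCGTTACCTCTAGCGTTTCATGGCCGCTGAAAGATATTCTCAAGTG, then reverse).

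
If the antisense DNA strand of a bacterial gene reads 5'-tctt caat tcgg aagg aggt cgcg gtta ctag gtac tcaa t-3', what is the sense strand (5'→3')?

5'-ATTGAGTACCTAGTAACCGCGACCTCCTTCCGAATTGAAGA-3'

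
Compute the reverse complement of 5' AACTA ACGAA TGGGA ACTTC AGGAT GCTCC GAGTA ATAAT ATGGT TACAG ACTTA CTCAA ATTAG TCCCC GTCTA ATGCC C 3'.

5'-GGGCATTAGACGGGGACTAATTTGAGTAAGTCTGTAACCATATTATTACTCGGAGCATCCTGAAGTTCCCATTCGTTAGTT-3'

Complement each base (A↔T, G↔C): TTGATTGCTTACCCTTGAAGTCCTACGAGGCTCATTATTATACCAATGTCTGAATGAGTTTAATCAGGGGCAGATTACGGG. Then reverse.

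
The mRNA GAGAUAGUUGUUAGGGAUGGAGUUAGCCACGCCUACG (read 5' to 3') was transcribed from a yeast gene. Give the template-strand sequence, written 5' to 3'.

5'-CGTAGGCGTGGCTAACTCCATCCCTAACAACTATCTC-3'

Replace U with T to get the coding DNA strand: GAGATAGTTGTTAGGGATGGAGTTAGCCACGCCTACG. The template strand is its reverse complement (complement CTCTATCAACAATCCCTACCTCAATCGGTGCGGATGC, then reverse).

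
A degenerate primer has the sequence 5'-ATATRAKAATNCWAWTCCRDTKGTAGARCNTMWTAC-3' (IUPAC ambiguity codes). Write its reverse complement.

5'-GTAWKANGYTCTACMAHYGGAWTWGNATTMTYATAT-3'

Standard pairs A↔T, G↔C; ambiguity codes pair R↔Y, M↔K, W↔W, D↔H, N↔N. Complement (TATAYTMTTANGWTWAGGYHAMCATCTYGNAKWATG), then reverse for 5'→3'.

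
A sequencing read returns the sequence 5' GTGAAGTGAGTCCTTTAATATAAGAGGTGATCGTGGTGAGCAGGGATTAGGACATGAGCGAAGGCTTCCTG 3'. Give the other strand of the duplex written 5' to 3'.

Pairing A↔T and G↔C gives CACTTCACTCAGGAAATTATATTCTCCACTAGCACCACTCGTCCCTAATCCTGTACTCGCTTCCGAAGGAC, running 3'→5'. Reverse for the 5'→3' convention.

5'-CAGGAAGCCTTCGCTCATGTCCTAATCCCTGCTCACCACGATCACCTCTTATATTAAAGGACTCACTTCAC-3'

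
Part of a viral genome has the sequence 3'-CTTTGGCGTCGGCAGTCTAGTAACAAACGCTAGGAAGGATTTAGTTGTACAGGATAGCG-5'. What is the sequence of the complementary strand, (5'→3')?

The strand is given 3'→5', so its complement runs 5'→3' in the same left-to-right order: pair each base A↔T, G↔C.

5'-GAAACCGCAGCCGTCAGATCATTGTTTGCGATCCTTCCTAAATCAACATGTCCTATCGC-3'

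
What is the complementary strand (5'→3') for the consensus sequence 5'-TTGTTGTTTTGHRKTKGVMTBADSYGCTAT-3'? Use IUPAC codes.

5'-ATAGCRSHTVAKBCMAMYDCAAAACAACAA-3'

Standard pairs A↔T, G↔C; ambiguity codes pair R↔Y, M↔K, S↔S, B↔V, D↔H. Complement (AACAACAAAACDYMAMCBKAVTHSRCGATA), then reverse for 5'→3'.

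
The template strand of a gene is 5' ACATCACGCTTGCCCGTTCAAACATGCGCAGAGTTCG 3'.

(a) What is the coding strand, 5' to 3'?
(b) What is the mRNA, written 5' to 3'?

(a) 5'-CGAACTCTGCGCATGTTTGAACGGGCAAGCGTGATGT-3'
(b) 5′-CGAACUCUGCGCAUGUUUGAACGGGCAAGCGUGAUGU-3′

(a) The coding strand is the reverse complement of the template: complement TGTAGTGCGAACGGGCAAGTTTGTACGCGTCTCAAGC, then reverse.
(b) mRNA has the coding-strand sequence with T→U.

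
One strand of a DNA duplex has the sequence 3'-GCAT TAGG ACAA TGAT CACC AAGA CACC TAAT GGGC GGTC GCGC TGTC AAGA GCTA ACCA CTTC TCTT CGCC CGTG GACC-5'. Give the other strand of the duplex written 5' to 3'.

5'-CGTAATCCTGTTACTAGTGGTTCTGTGGATTACCCGCCAGCGCGACAGTTCTCGATTGGTGAAGAGAAGCGGGCACCTGG-3'

The strand is given 3'→5', so its complement runs 5'→3' in the same left-to-right order: pair each base A↔T, G↔C.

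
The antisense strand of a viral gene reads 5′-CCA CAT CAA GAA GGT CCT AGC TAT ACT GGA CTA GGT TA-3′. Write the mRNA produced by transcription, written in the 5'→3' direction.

5'-UAACCUAGUCCAGUAUAGCUAGGACCUUCUUGAUGUGG-3'

The mRNA has the sequence of the coding strand (reverse complement of the template) with T→U. Reverse complement of CCACATCAAGAAGGTCCTAGCTATACTGGACTAGGTTA is TAACCTAGTCCAGTATAGCTAGGACCTTCTTGATGTGG; then T→U.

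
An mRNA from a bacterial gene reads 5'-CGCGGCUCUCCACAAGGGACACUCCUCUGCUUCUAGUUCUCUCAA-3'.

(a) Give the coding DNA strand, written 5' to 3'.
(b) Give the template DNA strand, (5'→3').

(a) The coding strand matches the mRNA with U→T.
(b) The template strand is the reverse complement of the coding strand.

(a) 5′-CGCGGCTCTCCACAAGGGACACTCCTCTGCTTCTAGTTCTCTCAA-3′
(b) 5'-TTGAGAGAACTAGAAGCAGAGGAGTGTCCCTTGTGGAGAGCCGCG-3'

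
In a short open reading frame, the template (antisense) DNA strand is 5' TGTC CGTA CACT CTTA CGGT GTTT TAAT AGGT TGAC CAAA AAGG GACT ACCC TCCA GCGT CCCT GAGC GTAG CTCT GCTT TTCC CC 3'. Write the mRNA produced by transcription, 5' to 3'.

5'-GGGGAAAAGCAGAGCUACGCUCAGGGACGCUGGAGGGUAGUCCCUUUUUGGUCAACCUAUUAAAACACCGUAAGAGUGUACGGACA-3'

RNA polymerase reads the template 3'→5' and synthesizes mRNA 5'→3' by base-pairing (A→U, T→A, G↔C). The complement of the template is ACAGGCATGTGAGAATGCCACAAAATTATCCAACTGGTTTTTCCCTGATGGGAGGTCGCAGGGACTCGCATCGAGACGAAAAGGGG; antiparallel, so 5'→3' the coding strand is GGGGAAAAGCAGAGCTACGCTCAGGGACGCTGGAGGGTAGTCCCTTTTTGGTCAACCTATTAAAACACCGTAAGAGTGTACGGACA. Replace T with U for the mRNA.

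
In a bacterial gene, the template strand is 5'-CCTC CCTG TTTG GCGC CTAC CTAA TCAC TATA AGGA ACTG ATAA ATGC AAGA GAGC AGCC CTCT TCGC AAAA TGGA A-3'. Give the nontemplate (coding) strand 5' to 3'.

5′-TTCCATTTTGCGAAGAGGGCTGCTCTCTTGCATTTATCAGTTCCTTATAGTGATTAGGTAGGCGCCAAACAGGGAGG-3′

The coding strand is complementary and antiparallel to the template: take the complement (A↔T, G↔C) and reverse.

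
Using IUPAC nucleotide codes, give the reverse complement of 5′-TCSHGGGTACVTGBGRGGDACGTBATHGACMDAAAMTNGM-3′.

Standard pairs A↔T, G↔C; ambiguity codes pair R↔Y, M↔K, S↔S, B↔V, D↔H, N↔N. Complement (AGSDCCCATGBACVCYCCHTGCAVTADCTGKHTTTKANCK), then reverse for 5'→3'.

5'-KCNAKTTTHKGTCDATVACGTHCCYCVCABGTACCCDSGA-3'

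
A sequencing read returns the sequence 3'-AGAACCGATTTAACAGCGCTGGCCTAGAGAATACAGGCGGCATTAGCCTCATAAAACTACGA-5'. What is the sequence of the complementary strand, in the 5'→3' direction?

The strand is given 3'→5', so its complement runs 5'→3' in the same left-to-right order: pair each base A↔T, G↔C.

5'-TCTTGGCTAAATTGTCGCGACCGGATCTCTTATGTCCGCCGTAATCGGAGTATTTTGATGCT-3'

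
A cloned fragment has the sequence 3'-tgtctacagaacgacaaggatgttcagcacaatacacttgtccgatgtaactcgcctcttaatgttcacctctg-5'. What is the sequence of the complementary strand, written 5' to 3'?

5'-ACAGATGTCTTGCTGTTCCTACAAGTCGTGTTATGTGAACAGGCTACATTGAGCGGAGAATTACAAGTGGAGAC-3'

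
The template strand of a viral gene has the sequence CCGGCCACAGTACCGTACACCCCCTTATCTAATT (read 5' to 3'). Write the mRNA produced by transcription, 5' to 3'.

The mRNA has the sequence of the coding strand (reverse complement of the template) with T→U. Reverse complement of CCGGCCACAGTACCGTACACCCCCTTATCTAATT is AATTAGATAAGGGGGTGTACGGTACTGTGGCCGG; then T→U.

5'-AAUUAGAUAAGGGGGUGUACGGUACUGUGGCCGG-3'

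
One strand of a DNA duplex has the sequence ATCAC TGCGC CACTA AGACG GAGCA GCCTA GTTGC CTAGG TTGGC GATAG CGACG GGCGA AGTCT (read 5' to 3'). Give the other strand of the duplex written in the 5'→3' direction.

5'-AGACTTCGCCCGTCGCTATCGCCAACCTAGGCAACTAGGCTGCTCCGTCTTAGTGGCGCAGTGAT-3'

Pairing A↔T and G↔C gives TAGTGACGCGGTGATTCTGCCTCGTCGGATCAACGGATCCAACCGCTATCGCTGCCCGCTTCAGA, running 3'→5'. Reverse for the 5'→3' convention.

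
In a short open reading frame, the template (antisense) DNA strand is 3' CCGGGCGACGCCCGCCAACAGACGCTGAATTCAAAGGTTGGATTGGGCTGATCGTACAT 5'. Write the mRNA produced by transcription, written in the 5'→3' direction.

Reading the template 3'→5' as shown, RNA polymerase pairs each base (A→U, T→A, G↔C) to build mRNA 5'→3' directly.

5'-GGCCCGCUGCGGGCGGUUGUCUGCGACUUAAGUUUCCAACCUAACCCGACUAGCAUGUA-3'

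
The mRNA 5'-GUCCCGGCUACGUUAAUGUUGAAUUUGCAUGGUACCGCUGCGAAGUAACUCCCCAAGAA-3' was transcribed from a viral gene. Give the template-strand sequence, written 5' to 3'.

5'-TTCTTGGGGAGTTACTTCGCAGCGGTACCATGCAAATTCAACATTAACGTAGCCGGGAC-3'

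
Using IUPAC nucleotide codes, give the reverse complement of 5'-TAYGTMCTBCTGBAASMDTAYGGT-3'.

5'-ACCRTAHKSTTVCAGVAGKACRTA-3'

Standard pairs A↔T, G↔C; ambiguity codes pair Y↔R, M↔K, S↔S, B↔V, D↔H. Complement (ATRCAKGAVGACVTTSKHATRCCA), then reverse for 5'→3'.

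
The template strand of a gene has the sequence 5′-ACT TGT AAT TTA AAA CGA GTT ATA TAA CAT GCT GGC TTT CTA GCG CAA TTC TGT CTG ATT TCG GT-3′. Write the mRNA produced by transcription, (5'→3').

The mRNA has the sequence of the coding strand (reverse complement of the template) with T→U. Reverse complement of ACTTGTAATTTAAAACGAGTTATATAACATGCTGGCTTTCTAGCGCAATTCTGTCTGATTTCGGT is ACCGAAATCAGACAGAATTGCGCTAGAAAGCCAGCATGTTATATAACTCGTTTTAAATTACAAGT; then T→U.

5′-ACCGAAAUCAGACAGAAUUGCGCUAGAAAGCCAGCAUGUUAUAUAACUCGUUUUAAAUUACAAGU-3′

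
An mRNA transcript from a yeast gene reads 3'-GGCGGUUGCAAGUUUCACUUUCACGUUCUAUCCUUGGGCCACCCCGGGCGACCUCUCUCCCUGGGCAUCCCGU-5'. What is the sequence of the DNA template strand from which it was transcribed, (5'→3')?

5'-CCGCCAACGTTCAAAGTGAAAGTGCAAGATAGGAACCCGGTGGGGCCCGCTGGAGAGAGGGACCCGTAGGGCA-3'

Written 5'→3' the mRNA is UGCCCUACGGGUCCCUCUCUCCAGCGGGCCCCACCGGGUUCCUAUCUUGCACUUUCACUUUGAACGUUGGCGG, so the coding DNA strand is TGCCCTACGGGTCCCTCTCTCCAGCGGGCCCCACCGGGTTCCTATCTTGCACTTTCACTTTGAACGTTGGCGG. The template is its reverse complement.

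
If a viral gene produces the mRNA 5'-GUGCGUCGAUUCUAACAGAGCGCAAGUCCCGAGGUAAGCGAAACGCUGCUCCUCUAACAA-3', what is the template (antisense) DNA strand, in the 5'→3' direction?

Replace U with T to get the coding DNA strand: GTGCGTCGATTCTAACAGAGCGCAAGTCCCGAGGTAAGCGAAACGCTGCTCCTCTAACAA. The template strand is its reverse complement (complement CACGCAGCTAAGATTGTCTCGCGTTCAGGGCTCCATTCGCTTTGCGACGAGGAGATTGTT, then reverse).

5'-TTGTTAGAGGAGCAGCGTTTCGCTTACCTCGGGACTTGCGCTCTGTTAGAATCGACGCAC-3'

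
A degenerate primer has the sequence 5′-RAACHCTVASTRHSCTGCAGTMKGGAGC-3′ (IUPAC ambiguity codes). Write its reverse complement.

5'-GCTCCMKACTGCAGSDYASTBAGDGTTY-3'

Standard pairs A↔T, G↔C; ambiguity codes pair R↔Y, M↔K, S↔S, H↔D, V↔B. Complement (YTTGDGABTSAYDSGACGTCAKMCCTCG), then reverse for 5'→3'.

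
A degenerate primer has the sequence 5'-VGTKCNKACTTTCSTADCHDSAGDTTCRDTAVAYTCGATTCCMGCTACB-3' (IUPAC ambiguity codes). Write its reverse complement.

5'-VGTAGCKGGAATCGARTBTAHYGAAHCTSHDGHTASGAAAGTMNGMACB-3'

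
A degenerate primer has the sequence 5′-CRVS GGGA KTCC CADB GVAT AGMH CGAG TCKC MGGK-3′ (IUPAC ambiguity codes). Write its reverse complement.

5'-MCCKGMGACTCGDKCTATBCVHTGGGAMTCCCSBYG-3'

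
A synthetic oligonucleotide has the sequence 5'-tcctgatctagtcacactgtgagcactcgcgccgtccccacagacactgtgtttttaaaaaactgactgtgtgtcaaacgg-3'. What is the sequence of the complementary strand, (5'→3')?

5'-CCGTTTGACACACAGTCAGTTTTTTAAAAACACAGTGTCTGTGGGGACGGCGCGAGTGCTCACAGTGTGACTAGATCAGGA-3'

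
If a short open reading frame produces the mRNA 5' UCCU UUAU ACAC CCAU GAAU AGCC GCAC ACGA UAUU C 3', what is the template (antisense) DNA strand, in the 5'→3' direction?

5'-GAATATCGTGTGCGGCTATTCATGGGTGTATAAAGGA-3'

Replace U with T to get the coding DNA strand: TCCTTTATACACCCATGAATAGCCGCACACGATATTC. The template strand is its reverse complement (complement AGGAAATATGTGGGTACTTATCGGCGTGTGCTATAAG, then reverse).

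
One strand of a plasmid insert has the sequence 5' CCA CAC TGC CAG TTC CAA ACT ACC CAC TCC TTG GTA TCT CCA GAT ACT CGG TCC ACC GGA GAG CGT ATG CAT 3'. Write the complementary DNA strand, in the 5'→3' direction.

5′-ATGCATACGCTCTCCGGTGGACCGAGTATCTGGAGATACCAAGGAGTGGGTAGTTTGGAACTGGCAGTGTGG-3′

The complement of CCACACTGCCAGTTCCAAACTACCCACTCCTTGGTATCTCCAGATACTCGGTCCACCGGAGAGCGTATGCAT is GGTGTGACGGTCAAGGTTTGATGGGTGAGGAACCATAGAGGTCTATGAGCCAGGTGGCCTCTCGCATACGTA (A↔T, G↔C). DNA strands are antiparallel, so the complementary strand runs 3'→5'; reversing gives the 5'→3' form.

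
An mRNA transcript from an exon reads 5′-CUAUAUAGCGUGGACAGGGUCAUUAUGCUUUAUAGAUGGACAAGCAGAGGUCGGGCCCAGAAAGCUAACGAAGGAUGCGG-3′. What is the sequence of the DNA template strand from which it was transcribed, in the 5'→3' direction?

Replace U with T to get the coding DNA strand: CTATATAGCGTGGACAGGGTCATTATGCTTTATAGATGGACAAGCAGAGGTCGGGCCCAGAAAGCTAACGAAGGATGCGG. The template strand is its reverse complement (complement GATATATCGCACCTGTCCCAGTAATACGAAATATCTACCTGTTCGTCTCCAGCCCGGGTCTTTCGATTGCTTCCTACGCC, then reverse).

5'-CCGCATCCTTCGTTAGCTTTCTGGGCCCGACCTCTGCTTGTCCATCTATAAAGCATAATGACCCTGTCCACGCTATATAG-3'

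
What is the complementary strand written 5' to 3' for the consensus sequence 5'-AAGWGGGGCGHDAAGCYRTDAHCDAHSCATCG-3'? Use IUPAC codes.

Standard pairs A↔T, G↔C; ambiguity codes pair R↔Y, W↔W, S↔S, D↔H. Complement (TTCWCCCCGCDHTTCGRYAHTDGHTDSGTAGC), then reverse for 5'→3'.

5'-CGATGSDTHGDTHAYRGCTTHDCGCCCCWCTT-3'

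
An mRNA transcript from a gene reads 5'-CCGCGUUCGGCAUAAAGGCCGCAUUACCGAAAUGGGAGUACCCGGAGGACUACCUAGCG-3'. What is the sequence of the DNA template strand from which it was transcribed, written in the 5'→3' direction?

Replace U with T to get the coding DNA strand: CCGCGTTCGGCATAAAGGCCGCATTACCGAAATGGGAGTACCCGGAGGACTACCTAGCG. The template strand is its reverse complement (complement GGCGCAAGCCGTATTTCCGGCGTAATGGCTTTACCCTCATGGGCCTCCTGATGGATCGC, then reverse).

5'-CGCTAGGTAGTCCTCCGGGTACTCCCATTTCGGTAATGCGGCCTTTATGCCGAACGCGG-3'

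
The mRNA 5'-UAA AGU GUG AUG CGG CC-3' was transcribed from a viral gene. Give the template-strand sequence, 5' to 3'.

Replace U with T to get the coding DNA strand: TAAAGTGTGATGCGGCC. The template strand is its reverse complement (complement ATTTCACACTACGCCGG, then reverse).

5'-GGCCGCATCACACTTTA-3'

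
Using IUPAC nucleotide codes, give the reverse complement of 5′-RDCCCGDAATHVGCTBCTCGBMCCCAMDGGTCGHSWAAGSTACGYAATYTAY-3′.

5'-RTARATTRCGTASCTTWSDCGACCHKTGGGKVCGAGVAGCBDATTHCGGGHY-3'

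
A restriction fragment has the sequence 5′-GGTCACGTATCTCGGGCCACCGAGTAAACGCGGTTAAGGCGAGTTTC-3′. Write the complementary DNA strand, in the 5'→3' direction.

5'-GAAACTCGCCTTAACCGCGTTTACTCGGTGGCCCGAGATACGTGACC-3'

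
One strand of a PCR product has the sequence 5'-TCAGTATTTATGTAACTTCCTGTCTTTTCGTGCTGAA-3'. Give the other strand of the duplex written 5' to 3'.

5'-TTCAGCACGAAAAGACAGGAAGTTACATAAATACTGA-3'

The complement of TCAGTATTTATGTAACTTCCTGTCTTTTCGTGCTGAA is AGTCATAAATACATTGAAGGACAGAAAAGCACGACTT (A↔T, G↔C). DNA strands are antiparallel, so the complementary strand runs 3'→5'; reversing gives the 5'→3' form.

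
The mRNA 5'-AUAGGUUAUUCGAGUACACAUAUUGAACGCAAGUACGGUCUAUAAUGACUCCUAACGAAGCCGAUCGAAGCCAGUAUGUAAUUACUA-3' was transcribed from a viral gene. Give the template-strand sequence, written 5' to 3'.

5'-TAGTAATTACATACTGGCTTCGATCGGCTTCGTTAGGAGTCATTATAGACCGTACTTGCGTTCAATATGTGTACTCGAATAACCTAT-3'

Replace U with T to get the coding DNA strand: ATAGGTTATTCGAGTACACATATTGAACGCAAGTACGGTCTATAATGACTCCTAACGAAGCCGATCGAAGCCAGTATGTAATTACTA. The template strand is its reverse complement (complement TATCCAATAAGCTCATGTGTATAACTTGCGTTCATGCCAGATATTACTGAGGATTGCTTCGGCTAGCTTCGGTCATACATTAATGAT, then reverse).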